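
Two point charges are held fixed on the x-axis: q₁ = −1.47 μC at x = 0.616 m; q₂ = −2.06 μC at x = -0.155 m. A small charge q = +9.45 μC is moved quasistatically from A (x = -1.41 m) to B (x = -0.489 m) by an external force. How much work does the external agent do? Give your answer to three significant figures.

-0.436 J

For quasistatic motion the external work equals the change in potential energy: W_ext = qΔV = q(V_B − V_A).
At A: distances to the source charges are 2.03 m, 1.25 m; V_A = Σ kqᵢ/rᵢ = -2.13×10⁴ V.
At B: distances to the source charges are 1.10 m, 0.334 m; V_B = Σ kqᵢ/rᵢ = -6.74×10⁴ V.
ΔV = V_B − V_A = -4.61×10⁴ V.
W_ext = qΔV = (9.45×10⁻⁶ C)(-4.61×10⁴ V) = -0.436 J.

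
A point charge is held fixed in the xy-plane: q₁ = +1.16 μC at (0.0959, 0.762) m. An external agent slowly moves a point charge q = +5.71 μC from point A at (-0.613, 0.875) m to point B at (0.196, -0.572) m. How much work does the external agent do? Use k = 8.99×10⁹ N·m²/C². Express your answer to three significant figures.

-0.0384 J

For quasistatic motion the external work equals the change in potential energy: W_ext = qΔV = q(V_B − V_A).
At A: distance to the source charge is 0.718 m; V_A = kq₁/r = 1.45×10⁴ V.
At B: distance to the source charge is 1.34 m; V_B = kq₁/r = 7800 V.
ΔV = V_B − V_A = -6730 V.
W_ext = qΔV = (5.71×10⁻⁶ C)(-6730 V) = -0.0384 J.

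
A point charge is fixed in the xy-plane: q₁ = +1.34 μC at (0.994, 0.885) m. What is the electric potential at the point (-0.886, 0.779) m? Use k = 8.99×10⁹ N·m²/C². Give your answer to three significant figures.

Electric potential is a scalar, so the contributions from each charge add algebraically: V = Σ kqᵢ/rᵢ.
Distances from the field point to each charge: r₁ = 1.88 m.
V = k[(1.34×10⁻⁶)/(1.88)] = 6400 V.

6400 V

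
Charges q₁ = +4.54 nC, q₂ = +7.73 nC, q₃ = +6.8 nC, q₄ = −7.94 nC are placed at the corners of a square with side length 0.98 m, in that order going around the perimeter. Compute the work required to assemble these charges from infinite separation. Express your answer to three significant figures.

-2.20×10⁻⁷ J

The work to assemble the configuration equals its total potential energy, U = Σ kqᵢqⱼ/rᵢⱼ over all pairs.
The four side pairs have separation 0.980 m and the two diagonal pairs 1.39 m.
Summing all 6 pair terms gives U = -2.20×10⁻⁷ J.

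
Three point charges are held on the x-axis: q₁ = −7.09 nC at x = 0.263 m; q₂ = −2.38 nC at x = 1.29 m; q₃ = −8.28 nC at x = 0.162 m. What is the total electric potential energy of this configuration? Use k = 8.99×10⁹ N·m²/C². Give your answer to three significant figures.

The assembly work is the sum of pairwise potential energies, U = Σ_{i<j} kqᵢqⱼ/rᵢⱼ.
Pair separations: r₁₂ = 1.03 m, r₁₃ = 0.101 m, r₂₃ = 1.13 m.
U = (1.48×10⁻⁷) + (5.23×10⁻⁶) + (1.57×10⁻⁷) = 5.53×10⁻⁶ J.

5.53×10⁻⁶ J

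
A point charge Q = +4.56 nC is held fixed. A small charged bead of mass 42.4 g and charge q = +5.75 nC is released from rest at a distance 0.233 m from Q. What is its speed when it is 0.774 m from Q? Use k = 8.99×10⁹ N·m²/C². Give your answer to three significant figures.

5.78×10⁻³ m/s

Only the electrostatic force acts, so mechanical energy is conserved: ½mv² = U₁ − U₂ = kQq(1/r₁ − 1/r₂).
U₁ − U₂ = (8.99×10⁹ N·m²/C²)(4.56×10⁻⁹ C)(5.75×10⁻⁹ C)(1/0.233 − 1/0.774) = 7.07×10⁻⁷ J.
v = √(2·7.07×10⁻⁷/0.0424) = 5.78×10⁻³ m/s.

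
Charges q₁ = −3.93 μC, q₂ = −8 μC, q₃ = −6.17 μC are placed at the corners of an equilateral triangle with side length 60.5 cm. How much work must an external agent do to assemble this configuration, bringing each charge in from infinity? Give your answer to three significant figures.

1.56 J

The work to assemble the configuration equals its total potential energy, U = Σ kqᵢqⱼ/rᵢⱼ over all pairs.
All three pair separations equal the side length, 0.605 m.
U = (0.467) + (0.360) + (0.733) = 1.56 J.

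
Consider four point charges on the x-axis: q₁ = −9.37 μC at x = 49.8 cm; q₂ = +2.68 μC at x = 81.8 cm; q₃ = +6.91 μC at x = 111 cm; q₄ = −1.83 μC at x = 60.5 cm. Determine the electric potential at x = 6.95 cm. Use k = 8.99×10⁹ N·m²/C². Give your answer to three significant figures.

The total potential is the scalar sum of each charge's contribution, V = Σ kqᵢ/rᵢ.
Distances from the field point to each charge: r₁ = 0.428 m, r₂ = 0.748 m, r₃ = 1.04 m, r₄ = 0.535 m.
V = k[(-9.37×10⁻⁶)/(0.428) + (2.68×10⁻⁶)/(0.748) + (6.91×10⁻⁶)/(1.04) + (-1.83×10⁻⁶)/(0.535)] = -1.35×10⁵ V.

-1.35×10⁵ V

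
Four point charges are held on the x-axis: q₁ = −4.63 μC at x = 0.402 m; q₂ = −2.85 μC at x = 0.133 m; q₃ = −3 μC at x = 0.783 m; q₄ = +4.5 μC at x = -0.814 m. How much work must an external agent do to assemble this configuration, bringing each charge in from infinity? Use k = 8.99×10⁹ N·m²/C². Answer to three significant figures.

0.535 J

The work to assemble the configuration equals its total potential energy, U = Σ kqᵢqⱼ/rᵢⱼ over all pairs.
Pair separations: r₁₂ = 0.269 m, r₁₃ = 0.381 m, r₁₄ = 1.22 m, r₂₃ = 0.650 m, r₂₄ = 0.947 m, r₃₄ = 1.60 m.
Summing all 6 pair terms gives U = 0.535 J.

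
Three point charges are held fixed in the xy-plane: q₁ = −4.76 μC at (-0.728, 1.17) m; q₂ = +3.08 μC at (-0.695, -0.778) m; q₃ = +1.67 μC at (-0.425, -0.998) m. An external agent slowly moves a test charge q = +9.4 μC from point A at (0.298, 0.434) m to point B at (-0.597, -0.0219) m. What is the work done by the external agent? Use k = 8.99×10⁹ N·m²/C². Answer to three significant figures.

0.213 J

For quasistatic motion the external work equals the change in potential energy: W_ext = qΔV = q(V_B − V_A).
At A: distances to the source charges are 1.26 m, 1.57 m, 1.60 m; V_A = Σ kqᵢ/rᵢ = -6860 V.
At B: distances to the source charges are 1.20 m, 0.762 m, 0.991 m; V_B = Σ kqᵢ/rᵢ = 1.58×10⁴ V.
ΔV = V_B − V_A = 2.26×10⁴ V.
W_ext = qΔV = (9.40×10⁻⁶ C)(2.26×10⁴ V) = 0.213 J.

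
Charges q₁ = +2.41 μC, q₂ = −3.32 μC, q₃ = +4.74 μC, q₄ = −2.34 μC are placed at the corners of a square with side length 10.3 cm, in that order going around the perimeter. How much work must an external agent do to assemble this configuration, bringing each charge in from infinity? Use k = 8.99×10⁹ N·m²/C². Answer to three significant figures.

The work to assemble the configuration equals its total potential energy, U = Σ kqᵢqⱼ/rᵢⱼ over all pairs.
The four side pairs have separation 0.103 m and the two diagonal pairs 0.146 m.
Summing all 6 pair terms gives U = -2.35 J.

-2.35 J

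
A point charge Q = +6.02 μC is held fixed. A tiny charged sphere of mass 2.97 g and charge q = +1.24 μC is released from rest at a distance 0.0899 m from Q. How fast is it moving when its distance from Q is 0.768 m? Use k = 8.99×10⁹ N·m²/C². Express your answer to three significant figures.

21.1 m/s

Only the electrostatic force acts, so mechanical energy is conserved: ½mv² = U₁ − U₂ = kQq(1/r₁ − 1/r₂).
U₁ − U₂ = (8.99×10⁹ N·m²/C²)(6.02×10⁻⁶ C)(1.24×10⁻⁶ C)(1/0.0899 − 1/0.768) = 0.659 J.
v = √(2·0.659/2.97×10⁻³) = 21.1 m/s.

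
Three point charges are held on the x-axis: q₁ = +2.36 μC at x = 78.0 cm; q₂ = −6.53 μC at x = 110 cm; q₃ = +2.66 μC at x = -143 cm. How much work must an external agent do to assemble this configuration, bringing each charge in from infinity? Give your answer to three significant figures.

-0.469 J

The work to assemble the configuration equals its total potential energy, U = Σ kqᵢqⱼ/rᵢⱼ over all pairs.
Pair separations: r₁₂ = 0.320 m, r₁₃ = 2.21 m, r₂₃ = 2.53 m.
U = (-0.433) + (0.0255) + (-0.0617) = -0.469 J.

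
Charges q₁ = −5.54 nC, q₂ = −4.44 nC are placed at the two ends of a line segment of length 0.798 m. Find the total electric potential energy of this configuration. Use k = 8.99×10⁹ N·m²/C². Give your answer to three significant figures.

The assembly work is the sum of pairwise potential energies, U = Σ_{i<j} kqᵢqⱼ/rᵢⱼ.
The separation is r = 0.798 m.
U = (2.77×10⁻⁷) = 2.77×10⁻⁷ J.

2.77×10⁻⁷ J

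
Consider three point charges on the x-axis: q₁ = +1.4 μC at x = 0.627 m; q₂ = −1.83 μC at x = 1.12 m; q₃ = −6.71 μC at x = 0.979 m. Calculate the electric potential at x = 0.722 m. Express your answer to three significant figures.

-1.44×10⁵ V

The total potential is the scalar sum of each charge's contribution, V = Σ kqᵢ/rᵢ.
Distances from the field point to each charge: r₁ = 0.0950 m, r₂ = 0.398 m, r₃ = 0.257 m.
V = k[(1.40×10⁻⁶)/(0.0950) + (-1.83×10⁻⁶)/(0.398) + (-6.71×10⁻⁶)/(0.257)] = -1.44×10⁵ V.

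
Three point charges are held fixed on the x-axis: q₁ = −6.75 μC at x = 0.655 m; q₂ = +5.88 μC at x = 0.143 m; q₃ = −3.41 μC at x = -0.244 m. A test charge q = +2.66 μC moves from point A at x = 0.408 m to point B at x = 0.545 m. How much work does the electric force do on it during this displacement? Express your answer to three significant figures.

The work done by the electric force is W_field = −ΔU = −q(V_B − V_A) = q(V_A − V_B).
At A: distances to the source charges are 0.247 m, 0.265 m, 0.652 m; V_A = Σ kqᵢ/rᵢ = -9.32×10⁴ V.
At B: distances to the source charges are 0.110 m, 0.402 m, 0.789 m; V_B = Σ kqᵢ/rᵢ = -4.59×10⁵ V.
ΔV = V_B − V_A = -3.66×10⁵ V.
W_field = −qΔV = −(2.66×10⁻⁶ C)(-3.66×10⁵ V) = 0.973 J.

0.973 J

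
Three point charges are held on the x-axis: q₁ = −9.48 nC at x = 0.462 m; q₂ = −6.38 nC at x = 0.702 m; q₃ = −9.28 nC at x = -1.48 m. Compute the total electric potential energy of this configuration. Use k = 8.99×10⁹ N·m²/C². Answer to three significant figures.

2.92×10⁻⁶ J

The work to assemble the configuration equals its total potential energy, U = Σ kqᵢqⱼ/rᵢⱼ over all pairs.
Pair separations: r₁₂ = 0.240 m, r₁₃ = 1.94 m, r₂₃ = 2.18 m.
U = (2.27×10⁻⁶) + (4.07×10⁻⁷) + (2.44×10⁻⁷) = 2.92×10⁻⁶ J.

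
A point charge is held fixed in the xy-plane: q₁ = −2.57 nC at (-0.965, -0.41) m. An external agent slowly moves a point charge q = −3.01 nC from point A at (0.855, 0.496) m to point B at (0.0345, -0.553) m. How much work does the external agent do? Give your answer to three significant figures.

For quasistatic motion the external work equals the change in potential energy: W_ext = qΔV = q(V_B − V_A).
At A: distance to the source charge is 2.03 m; V_A = kq₁/r = -11.4 V.
At B: distance to the source charge is 1.01 m; V_B = kq₁/r = -22.9 V.
ΔV = V_B − V_A = -11.5 V.
W_ext = qΔV = (-3.01×10⁻⁹ C)(-11.5 V) = 3.47×10⁻⁸ J.

3.47×10⁻⁸ J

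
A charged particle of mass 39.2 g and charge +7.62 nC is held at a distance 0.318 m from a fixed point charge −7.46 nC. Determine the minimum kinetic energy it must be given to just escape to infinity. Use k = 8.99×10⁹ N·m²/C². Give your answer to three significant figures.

1.61×10⁻⁶ J

To just escape, total mechanical energy must reach zero at infinity: ½mv²_min + U = 0, so ½mv²_min = −U = |kQq|/r.
|U| = |kQq|/r = (8.99×10⁹ N·m²/C²)(7.46×10⁻⁹)(7.62×10⁻⁹)/(0.318) = 1.61×10⁻⁶ J.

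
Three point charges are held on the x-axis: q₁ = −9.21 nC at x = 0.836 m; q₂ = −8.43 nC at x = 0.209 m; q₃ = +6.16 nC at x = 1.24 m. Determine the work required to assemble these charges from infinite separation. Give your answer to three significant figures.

The assembly work is the sum of pairwise potential energies, U = Σ_{i<j} kqᵢqⱼ/rᵢⱼ.
Pair separations: r₁₂ = 0.627 m, r₁₃ = 0.404 m, r₂₃ = 1.03 m.
U = (1.11×10⁻⁶) + (-1.26×10⁻⁶) + (-4.53×10⁻⁷) = -6.02×10⁻⁷ J.

-6.02×10⁻⁷ J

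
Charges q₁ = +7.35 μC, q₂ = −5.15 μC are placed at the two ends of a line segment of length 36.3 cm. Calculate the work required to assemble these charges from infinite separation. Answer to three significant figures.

The assembly work is the sum of pairwise potential energies, U = Σ_{i<j} kqᵢqⱼ/rᵢⱼ.
The separation is r = 0.363 m.
U = (-0.937) = -0.937 J.

-0.937 J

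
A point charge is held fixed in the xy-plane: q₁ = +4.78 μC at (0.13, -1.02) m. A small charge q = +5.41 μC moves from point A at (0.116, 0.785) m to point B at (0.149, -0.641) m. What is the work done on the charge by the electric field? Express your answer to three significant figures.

-0.484 J

The work done by the electric force is W_field = −ΔU = −q(V_B − V_A) = q(V_A − V_B).
At A: distance to the source charge is 1.81 m; V_A = kq₁/r = 2.38×10⁴ V.
At B: distance to the source charge is 0.379 m; V_B = kq₁/r = 1.13×10⁵ V.
ΔV = V_B − V_A = 8.94×10⁴ V.
W_field = −qΔV = −(5.41×10⁻⁶ C)(8.94×10⁴ V) = -0.484 J.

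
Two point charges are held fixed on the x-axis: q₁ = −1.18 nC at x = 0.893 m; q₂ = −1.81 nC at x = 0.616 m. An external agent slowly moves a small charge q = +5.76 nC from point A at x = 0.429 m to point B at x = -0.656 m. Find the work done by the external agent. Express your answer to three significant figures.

For quasistatic motion the external work equals the change in potential energy: W_ext = qΔV = q(V_B − V_A).
At A: distances to the source charges are 0.464 m, 0.187 m; V_A = Σ kqᵢ/rᵢ = -110 V.
At B: distances to the source charges are 1.55 m, 1.27 m; V_B = Σ kqᵢ/rᵢ = -19.6 V.
ΔV = V_B − V_A = 90.2 V.
W_ext = qΔV = (5.76×10⁻⁹ C)(90.2 V) = 5.20×10⁻⁷ J.

5.20×10⁻⁷ J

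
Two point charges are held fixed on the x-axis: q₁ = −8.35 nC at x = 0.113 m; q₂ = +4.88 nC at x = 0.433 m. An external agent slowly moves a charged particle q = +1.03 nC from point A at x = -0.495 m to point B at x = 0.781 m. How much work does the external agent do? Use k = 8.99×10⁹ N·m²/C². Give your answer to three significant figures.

For quasistatic motion the external work equals the change in potential energy: W_ext = qΔV = q(V_B − V_A).
At A: distances to the source charges are 0.608 m, 0.928 m; V_A = Σ kqᵢ/rᵢ = -76.2 V.
At B: distances to the source charges are 0.668 m, 0.348 m; V_B = Σ kqᵢ/rᵢ = 13.7 V.
ΔV = V_B − V_A = 89.9 V.
W_ext = qΔV = (1.03×10⁻⁹ C)(89.9 V) = 9.26×10⁻⁸ J.

9.26×10⁻⁸ J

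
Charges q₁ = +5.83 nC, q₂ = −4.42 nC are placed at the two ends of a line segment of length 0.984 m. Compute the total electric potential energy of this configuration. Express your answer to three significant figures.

-2.35×10⁻⁷ J

The work to assemble the configuration equals its total potential energy, U = Σ kqᵢqⱼ/rᵢⱼ over all pairs.
The separation is r = 0.984 m.
U = (-2.35×10⁻⁷) = -2.35×10⁻⁷ J.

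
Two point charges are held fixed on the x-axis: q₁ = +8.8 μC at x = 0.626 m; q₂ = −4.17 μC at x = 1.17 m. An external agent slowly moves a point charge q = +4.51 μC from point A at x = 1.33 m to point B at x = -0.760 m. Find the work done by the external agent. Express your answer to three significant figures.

0.720 J

For quasistatic motion the external work equals the change in potential energy: W_ext = qΔV = q(V_B − V_A).
At A: distances to the source charges are 0.704 m, 0.160 m; V_A = Σ kqᵢ/rᵢ = -1.22×10⁵ V.
At B: distances to the source charges are 1.39 m, 1.93 m; V_B = Σ kqᵢ/rᵢ = 3.77×10⁴ V.
ΔV = V_B − V_A = 1.60×10⁵ V.
W_ext = qΔV = (4.51×10⁻⁶ C)(1.60×10⁵ V) = 0.720 J.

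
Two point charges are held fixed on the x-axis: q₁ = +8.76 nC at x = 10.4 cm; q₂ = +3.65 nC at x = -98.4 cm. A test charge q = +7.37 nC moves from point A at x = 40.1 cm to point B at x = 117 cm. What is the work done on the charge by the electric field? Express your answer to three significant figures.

The work done by the electric force is W_field = −ΔU = −q(V_B − V_A) = q(V_A − V_B).
At A: distances to the source charges are 0.297 m, 1.39 m; V_A = Σ kqᵢ/rᵢ = 289 V.
At B: distances to the source charges are 1.07 m, 2.15 m; V_B = Σ kqᵢ/rᵢ = 89.1 V.
ΔV = V_B − V_A = -200 V.
W_field = −qΔV = −(7.37×10⁻⁹ C)(-200 V) = 1.47×10⁻⁶ J.

1.47×10⁻⁶ J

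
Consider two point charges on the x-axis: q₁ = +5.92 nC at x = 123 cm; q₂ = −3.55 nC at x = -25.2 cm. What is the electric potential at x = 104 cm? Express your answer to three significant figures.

The total potential is the scalar sum of each charge's contribution, V = Σ kqᵢ/rᵢ.
Distances from the field point to each charge: r₁ = 0.190 m, r₂ = 1.29 m.
V = k[(5.92×10⁻⁹)/(0.190) + (-3.55×10⁻⁹)/(1.29)] = 255 V.

255 V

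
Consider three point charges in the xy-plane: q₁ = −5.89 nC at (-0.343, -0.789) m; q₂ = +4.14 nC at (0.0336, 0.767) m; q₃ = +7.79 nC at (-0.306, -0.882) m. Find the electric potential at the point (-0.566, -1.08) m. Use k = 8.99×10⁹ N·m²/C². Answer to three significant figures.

89.0 V

Electric potential is a scalar, so the contributions from each charge add algebraically: V = Σ kqᵢ/rᵢ.
Distances from the field point to each charge: r₁ = 0.367 m, r₂ = 1.94 m, r₃ = 0.327 m.
V = k[(-5.89×10⁻⁹)/(0.367) + (4.14×10⁻⁹)/(1.94) + (7.79×10⁻⁹)/(0.327)] = 89.0 V.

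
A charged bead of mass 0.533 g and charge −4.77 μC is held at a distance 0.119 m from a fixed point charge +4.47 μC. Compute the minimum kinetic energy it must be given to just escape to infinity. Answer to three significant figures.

1.61 J

To just escape, total mechanical energy must reach zero at infinity: ½mv²_min + U = 0, so ½mv²_min = −U = |kQq|/r.
|U| = |kQq|/r = (8.99×10⁹ N·m²/C²)(4.47×10⁻⁶)(4.77×10⁻⁶)/(0.119) = 1.61 J.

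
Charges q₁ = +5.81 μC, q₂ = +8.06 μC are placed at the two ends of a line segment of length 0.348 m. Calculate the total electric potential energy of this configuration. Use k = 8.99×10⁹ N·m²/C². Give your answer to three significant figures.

1.21 J

The work to assemble the configuration equals its total potential energy, U = Σ kqᵢqⱼ/rᵢⱼ over all pairs.
The separation is r = 0.348 m.
U = (1.21) = 1.21 J.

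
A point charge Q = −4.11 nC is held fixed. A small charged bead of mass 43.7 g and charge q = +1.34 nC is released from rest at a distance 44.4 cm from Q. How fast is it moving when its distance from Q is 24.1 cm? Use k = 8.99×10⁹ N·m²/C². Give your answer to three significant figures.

2.07×10⁻³ m/s

Only the electrostatic force acts, so mechanical energy is conserved: ½mv² = U₁ − U₂ = kQq(1/r₁ − 1/r₂).
U₁ − U₂ = (8.99×10⁹ N·m²/C²)(-4.11×10⁻⁹ C)(1.34×10⁻⁹ C)(1/0.444 − 1/0.241) = 9.39×10⁻⁸ J.
v = √(2·9.39×10⁻⁸/0.0437) = 2.07×10⁻³ m/s.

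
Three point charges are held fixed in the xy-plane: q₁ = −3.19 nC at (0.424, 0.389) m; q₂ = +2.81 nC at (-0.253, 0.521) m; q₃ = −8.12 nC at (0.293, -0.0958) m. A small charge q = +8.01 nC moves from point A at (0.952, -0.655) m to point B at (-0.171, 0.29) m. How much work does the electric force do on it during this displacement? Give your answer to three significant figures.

The work done by the electric force is W_field = −ΔU = −q(V_B − V_A) = q(V_A − V_B).
At A: distances to the source charges are 1.17 m, 1.68 m, 0.864 m; V_A = Σ kqᵢ/rᵢ = -94.0 V.
At B: distances to the source charges are 0.603 m, 0.245 m, 0.603 m; V_B = Σ kqᵢ/rᵢ = -65.5 V.
ΔV = V_B − V_A = 28.5 V.
W_field = −qΔV = −(8.01×10⁻⁹ C)(28.5 V) = -2.28×10⁻⁷ J.

-2.28×10⁻⁷ J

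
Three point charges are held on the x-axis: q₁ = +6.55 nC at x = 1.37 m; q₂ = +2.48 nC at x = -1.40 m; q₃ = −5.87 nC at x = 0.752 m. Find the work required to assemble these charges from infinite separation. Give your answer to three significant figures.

-5.67×10⁻⁷ J

The work to assemble the configuration equals its total potential energy, U = Σ kqᵢqⱼ/rᵢⱼ over all pairs.
Pair separations: r₁₂ = 2.77 m, r₁₃ = 0.618 m, r₂₃ = 2.15 m.
U = (5.27×10⁻⁸) + (-5.59×10⁻⁷) + (-6.08×10⁻⁸) = -5.67×10⁻⁷ J.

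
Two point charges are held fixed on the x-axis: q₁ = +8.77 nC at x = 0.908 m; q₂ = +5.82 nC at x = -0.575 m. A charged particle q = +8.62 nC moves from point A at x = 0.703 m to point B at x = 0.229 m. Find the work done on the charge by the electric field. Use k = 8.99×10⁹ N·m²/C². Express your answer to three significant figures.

2.11×10⁻⁶ J

The work done by the electric force is W_field = −ΔU = −q(V_B − V_A) = q(V_A − V_B).
At A: distances to the source charges are 0.205 m, 1.28 m; V_A = Σ kqᵢ/rᵢ = 426 V.
At B: distances to the source charges are 0.679 m, 0.804 m; V_B = Σ kqᵢ/rᵢ = 181 V.
ΔV = V_B − V_A = -244 V.
W_field = −qΔV = −(8.62×10⁻⁹ C)(-244 V) = 2.11×10⁻⁶ J.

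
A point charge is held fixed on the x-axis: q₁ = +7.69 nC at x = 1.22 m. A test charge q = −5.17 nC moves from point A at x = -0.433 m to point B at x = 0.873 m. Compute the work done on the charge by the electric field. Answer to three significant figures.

8.14×10⁻⁷ J

The work done by the electric force is W_field = −ΔU = −q(V_B − V_A) = q(V_A − V_B).
At A: distance to the source charge is 1.65 m; V_A = kq₁/r = 41.8 V.
At B: distance to the source charge is 0.347 m; V_B = kq₁/r = 199 V.
ΔV = V_B − V_A = 157 V.
W_field = −qΔV = −(-5.17×10⁻⁹ C)(157 V) = 8.14×10⁻⁷ J.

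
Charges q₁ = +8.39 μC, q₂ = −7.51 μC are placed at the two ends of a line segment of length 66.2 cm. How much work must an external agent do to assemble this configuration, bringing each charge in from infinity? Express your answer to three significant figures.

The assembly work is the sum of pairwise potential energies, U = Σ_{i<j} kqᵢqⱼ/rᵢⱼ.
The separation is r = 0.662 m.
U = (-0.856) = -0.856 J.

-0.856 J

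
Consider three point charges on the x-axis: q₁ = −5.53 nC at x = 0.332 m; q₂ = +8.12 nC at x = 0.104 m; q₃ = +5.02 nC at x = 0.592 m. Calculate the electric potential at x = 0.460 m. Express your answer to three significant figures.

The total potential is the scalar sum of each charge's contribution, V = Σ kqᵢ/rᵢ.
Distances from the field point to each charge: r₁ = 0.128 m, r₂ = 0.356 m, r₃ = 0.132 m.
V = k[(-5.53×10⁻⁹)/(0.128) + (8.12×10⁻⁹)/(0.356) + (5.02×10⁻⁹)/(0.132)] = 159 V.

159 V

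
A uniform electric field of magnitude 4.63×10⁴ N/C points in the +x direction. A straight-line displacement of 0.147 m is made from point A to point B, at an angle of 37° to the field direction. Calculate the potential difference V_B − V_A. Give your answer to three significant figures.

-5440 V

Only the component of displacement along E changes the potential: ΔV = −E·d·cosθ.
ΔV = −(4.63×10⁴ V/m)(0.147 m)cos37° = -5440 V.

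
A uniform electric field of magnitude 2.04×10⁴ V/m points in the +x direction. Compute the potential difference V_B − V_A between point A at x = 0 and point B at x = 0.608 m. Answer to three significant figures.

-1.24×10⁴ V

In a uniform field, potential decreases in the direction of E: V_B − V_A = −E·Δx.
V_B − V_A = −(2.04×10⁴ V/m)(0.608 m) = -1.24×10⁴ V.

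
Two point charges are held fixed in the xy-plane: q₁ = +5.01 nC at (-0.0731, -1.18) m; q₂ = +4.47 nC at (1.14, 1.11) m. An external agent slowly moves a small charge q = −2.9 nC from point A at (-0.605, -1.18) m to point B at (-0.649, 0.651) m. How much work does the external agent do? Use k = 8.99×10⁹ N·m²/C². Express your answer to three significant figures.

1.55×10⁻⁷ J

For quasistatic motion the external work equals the change in potential energy: W_ext = qΔV = q(V_B − V_A).
At A: distances to the source charges are 0.532 m, 2.88 m; V_A = Σ kqᵢ/rᵢ = 98.6 V.
At B: distances to the source charges are 1.92 m, 1.85 m; V_B = Σ kqᵢ/rᵢ = 45.2 V.
ΔV = V_B − V_A = -53.4 V.
W_ext = qΔV = (-2.90×10⁻⁹ C)(-53.4 V) = 1.55×10⁻⁷ J.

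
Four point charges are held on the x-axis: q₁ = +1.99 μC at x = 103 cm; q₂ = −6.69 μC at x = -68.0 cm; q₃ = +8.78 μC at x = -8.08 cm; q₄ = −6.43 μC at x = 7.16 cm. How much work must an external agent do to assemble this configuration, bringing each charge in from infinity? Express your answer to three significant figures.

-3.75 J

The work to assemble the configuration equals its total potential energy, U = Σ kqᵢqⱼ/rᵢⱼ over all pairs.
Pair separations: r₁₂ = 1.71 m, r₁₃ = 1.11 m, r₁₄ = 0.958 m, r₂₃ = 0.599 m, r₂₄ = 0.752 m, r₃₄ = 0.152 m.
Summing all 6 pair terms gives U = -3.75 J.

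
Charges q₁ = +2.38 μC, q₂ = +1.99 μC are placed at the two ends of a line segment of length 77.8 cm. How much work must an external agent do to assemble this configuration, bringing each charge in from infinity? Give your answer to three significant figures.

The work to assemble the configuration equals its total potential energy, U = Σ kqᵢqⱼ/rᵢⱼ over all pairs.
The separation is r = 0.778 m.
U = (0.0547) = 0.0547 J.

0.0547 J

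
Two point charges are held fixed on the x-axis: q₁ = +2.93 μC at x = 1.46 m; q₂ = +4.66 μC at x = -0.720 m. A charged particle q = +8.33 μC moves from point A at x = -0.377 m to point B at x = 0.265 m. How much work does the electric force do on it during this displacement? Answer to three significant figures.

0.599 J

The work done by the electric force is W_field = −ΔU = −q(V_B − V_A) = q(V_A − V_B).
At A: distances to the source charges are 1.84 m, 0.343 m; V_A = Σ kqᵢ/rᵢ = 1.36×10⁵ V.
At B: distances to the source charges are 1.19 m, 0.985 m; V_B = Σ kqᵢ/rᵢ = 6.46×10⁴ V.
ΔV = V_B − V_A = -7.19×10⁴ V.
W_field = −qΔV = −(8.33×10⁻⁶ C)(-7.19×10⁴ V) = 0.599 J.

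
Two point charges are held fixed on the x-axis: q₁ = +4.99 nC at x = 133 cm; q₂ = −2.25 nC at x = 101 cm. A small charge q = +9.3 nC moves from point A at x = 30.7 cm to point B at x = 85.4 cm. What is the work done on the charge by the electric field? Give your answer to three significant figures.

The work done by the electric force is W_field = −ΔU = −q(V_B − V_A) = q(V_A − V_B).
At A: distances to the source charges are 1.02 m, 0.703 m; V_A = Σ kqᵢ/rᵢ = 15.1 V.
At B: distances to the source charges are 0.476 m, 0.156 m; V_B = Σ kqᵢ/rᵢ = -35.4 V.
ΔV = V_B − V_A = -50.5 V.
W_field = −qΔV = −(9.30×10⁻⁹ C)(-50.5 V) = 4.70×10⁻⁷ J.

4.70×10⁻⁷ J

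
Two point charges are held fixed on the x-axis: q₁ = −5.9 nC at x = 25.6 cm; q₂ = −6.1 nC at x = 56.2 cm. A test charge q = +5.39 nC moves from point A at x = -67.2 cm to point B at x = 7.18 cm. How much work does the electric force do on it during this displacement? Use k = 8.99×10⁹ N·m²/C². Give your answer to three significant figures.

The work done by the electric force is W_field = −ΔU = −q(V_B − V_A) = q(V_A − V_B).
At A: distances to the source charges are 0.928 m, 1.23 m; V_A = Σ kqᵢ/rᵢ = -102 V.
At B: distances to the source charges are 0.184 m, 0.490 m; V_B = Σ kqᵢ/rᵢ = -400 V.
ΔV = V_B − V_A = -298 V.
W_field = −qΔV = −(5.39×10⁻⁹ C)(-298 V) = 1.61×10⁻⁶ J.

1.61×10⁻⁶ J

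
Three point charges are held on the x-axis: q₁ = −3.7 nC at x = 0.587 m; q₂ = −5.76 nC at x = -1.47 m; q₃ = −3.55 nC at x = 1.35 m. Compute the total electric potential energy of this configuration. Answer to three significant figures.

3.13×10⁻⁷ J

The work to assemble the configuration equals its total potential energy, U = Σ kqᵢqⱼ/rᵢⱼ over all pairs.
Pair separations: r₁₂ = 2.06 m, r₁₃ = 0.763 m, r₂₃ = 2.82 m.
U = (9.31×10⁻⁸) + (1.55×10⁻⁷) + (6.52×10⁻⁸) = 3.13×10⁻⁷ J.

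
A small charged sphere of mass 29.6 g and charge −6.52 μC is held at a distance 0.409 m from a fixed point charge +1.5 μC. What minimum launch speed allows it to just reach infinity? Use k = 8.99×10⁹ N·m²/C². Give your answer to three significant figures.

3.81 m/s

To just escape, total mechanical energy must reach zero at infinity: ½mv²_min + U = 0, so ½mv²_min = −U = |kQq|/r.
|U| = |kQq|/r = (8.99×10⁹ N·m²/C²)(1.50×10⁻⁶)(6.52×10⁻⁶)/(0.409) = 0.215 J.
v_min = √(2|U|/m) = √(2·0.215/0.0296) = 3.81 m/s.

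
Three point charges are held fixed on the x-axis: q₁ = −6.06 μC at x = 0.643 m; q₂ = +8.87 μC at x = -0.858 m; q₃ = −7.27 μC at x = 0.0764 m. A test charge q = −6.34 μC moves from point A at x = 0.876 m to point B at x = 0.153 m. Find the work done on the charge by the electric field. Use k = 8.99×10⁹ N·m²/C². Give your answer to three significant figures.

-3.91 J

The work done by the electric force is W_field = −ΔU = −q(V_B − V_A) = q(V_A − V_B).
At A: distances to the source charges are 0.233 m, 1.73 m, 0.800 m; V_A = Σ kqᵢ/rᵢ = -2.70×10⁵ V.
At B: distances to the source charges are 0.490 m, 1.01 m, 0.0766 m; V_B = Σ kqᵢ/rᵢ = -8.86×10⁵ V.
ΔV = V_B − V_A = -6.16×10⁵ V.
W_field = −qΔV = −(-6.34×10⁻⁶ C)(-6.16×10⁵ V) = -3.91 J.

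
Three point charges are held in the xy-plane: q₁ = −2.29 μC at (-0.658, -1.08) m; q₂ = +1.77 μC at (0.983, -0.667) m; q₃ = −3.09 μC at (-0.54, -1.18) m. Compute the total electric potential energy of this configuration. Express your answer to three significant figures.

The work to assemble the configuration equals its total potential energy, U = Σ kqᵢqⱼ/rᵢⱼ over all pairs.
Pair separations: r₁₂ = 1.69 m, r₁₃ = 0.155 m, r₂₃ = 1.61 m.
U = (-0.0215) + (0.411) + (-0.0306) = 0.359 J.

0.359 J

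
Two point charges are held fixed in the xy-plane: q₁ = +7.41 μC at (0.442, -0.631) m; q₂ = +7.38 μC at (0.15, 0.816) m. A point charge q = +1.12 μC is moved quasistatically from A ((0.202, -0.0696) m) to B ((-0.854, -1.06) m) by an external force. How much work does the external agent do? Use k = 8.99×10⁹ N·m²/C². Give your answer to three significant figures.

-0.116 J

For quasistatic motion the external work equals the change in potential energy: W_ext = qΔV = q(V_B − V_A).
At A: distances to the source charges are 0.611 m, 0.887 m; V_A = Σ kqᵢ/rᵢ = 1.84×10⁵ V.
At B: distances to the source charges are 1.37 m, 2.13 m; V_B = Σ kqᵢ/rᵢ = 8.00×10⁴ V.
ΔV = V_B − V_A = -1.04×10⁵ V.
W_ext = qΔV = (1.12×10⁻⁶ C)(-1.04×10⁵ V) = -0.116 J.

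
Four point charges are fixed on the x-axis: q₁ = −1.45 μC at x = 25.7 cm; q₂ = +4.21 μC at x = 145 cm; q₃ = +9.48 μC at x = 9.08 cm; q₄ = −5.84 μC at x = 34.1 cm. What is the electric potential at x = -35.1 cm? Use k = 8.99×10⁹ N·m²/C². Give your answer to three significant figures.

1.17×10⁵ V

The total potential is the scalar sum of each charge's contribution, V = Σ kqᵢ/rᵢ.
Distances from the field point to each charge: r₁ = 0.608 m, r₂ = 1.80 m, r₃ = 0.442 m, r₄ = 0.692 m.
V = k[(-1.45×10⁻⁶)/(0.608) + (4.21×10⁻⁶)/(1.80) + (9.48×10⁻⁶)/(0.442) + (-5.84×10⁻⁶)/(0.692)] = 1.17×10⁵ V.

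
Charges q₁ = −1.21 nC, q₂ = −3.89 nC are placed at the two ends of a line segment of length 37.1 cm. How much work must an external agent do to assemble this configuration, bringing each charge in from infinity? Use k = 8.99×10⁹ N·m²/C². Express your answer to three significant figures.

1.14×10⁻⁷ J

The assembly work is the sum of pairwise potential energies, U = Σ_{i<j} kqᵢqⱼ/rᵢⱼ.
The separation is r = 0.371 m.
U = (1.14×10⁻⁷) = 1.14×10⁻⁷ J.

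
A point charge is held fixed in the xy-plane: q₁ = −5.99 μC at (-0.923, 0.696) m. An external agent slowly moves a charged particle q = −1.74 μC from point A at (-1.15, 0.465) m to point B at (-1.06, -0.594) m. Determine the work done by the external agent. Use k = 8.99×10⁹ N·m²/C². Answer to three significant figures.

For quasistatic motion the external work equals the change in potential energy: W_ext = qΔV = q(V_B − V_A).
At A: distance to the source charge is 0.324 m; V_A = kq₁/r = -1.66×10⁵ V.
At B: distance to the source charge is 1.30 m; V_B = kq₁/r = -4.15×10⁴ V.
ΔV = V_B − V_A = 1.25×10⁵ V.
W_ext = qΔV = (-1.74×10⁻⁶ C)(1.25×10⁵ V) = -0.217 J.

-0.217 J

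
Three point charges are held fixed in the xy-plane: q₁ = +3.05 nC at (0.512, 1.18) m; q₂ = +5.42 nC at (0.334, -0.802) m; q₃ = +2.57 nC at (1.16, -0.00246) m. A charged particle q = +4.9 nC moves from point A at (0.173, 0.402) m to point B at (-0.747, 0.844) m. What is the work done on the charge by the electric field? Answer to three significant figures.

The work done by the electric force is W_field = −ΔU = −q(V_B − V_A) = q(V_A − V_B).
At A: distances to the source charges are 0.849 m, 1.21 m, 1.07 m; V_A = Σ kqᵢ/rᵢ = 94.1 V.
At B: distances to the source charges are 1.30 m, 1.97 m, 2.09 m; V_B = Σ kqᵢ/rᵢ = 56.9 V.
ΔV = V_B − V_A = -37.2 V.
W_field = −qΔV = −(4.90×10⁻⁹ C)(-37.2 V) = 1.82×10⁻⁷ J.

1.82×10⁻⁷ J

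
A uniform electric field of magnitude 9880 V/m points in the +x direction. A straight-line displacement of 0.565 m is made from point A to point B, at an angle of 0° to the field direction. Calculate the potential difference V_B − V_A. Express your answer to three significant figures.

Only the component of displacement along E changes the potential: ΔV = −E·d·cosθ.
ΔV = −(9880 V/m)(0.565 m)cos0° = -5580 V.

-5580 V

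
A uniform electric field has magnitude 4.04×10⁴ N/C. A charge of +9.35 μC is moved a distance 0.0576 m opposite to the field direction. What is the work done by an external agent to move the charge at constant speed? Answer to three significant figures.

The potential change for a displacement 0.0576 m opposite to the field direction is ΔV = +Ed = 2330 V.
W_ext = qΔV = 0.0218 J.

0.0218 J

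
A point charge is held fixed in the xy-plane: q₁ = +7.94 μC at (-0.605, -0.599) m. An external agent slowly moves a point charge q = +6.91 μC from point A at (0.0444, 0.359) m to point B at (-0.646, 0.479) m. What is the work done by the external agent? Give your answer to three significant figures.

0.0310 J

For quasistatic motion the external work equals the change in potential energy: W_ext = qΔV = q(V_B − V_A).
At A: distance to the source charge is 1.16 m; V_A = kq₁/r = 6.17×10⁴ V.
At B: distance to the source charge is 1.08 m; V_B = kq₁/r = 6.62×10⁴ V.
ΔV = V_B − V_A = 4490 V.
W_ext = qΔV = (6.91×10⁻⁶ C)(4490 V) = 0.0310 J.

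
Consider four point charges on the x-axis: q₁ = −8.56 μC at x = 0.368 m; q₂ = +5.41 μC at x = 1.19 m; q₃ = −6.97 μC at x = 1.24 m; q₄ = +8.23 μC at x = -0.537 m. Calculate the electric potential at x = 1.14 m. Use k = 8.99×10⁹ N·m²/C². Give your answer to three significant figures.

2.91×10⁵ V

Electric potential is a scalar, so the contributions from each charge add algebraically: V = Σ kqᵢ/rᵢ.
Distances from the field point to each charge: r₁ = 0.772 m, r₂ = 0.0500 m, r₃ = 0.100 m, r₄ = 1.68 m.
V = k[(-8.56×10⁻⁶)/(0.772) + (5.41×10⁻⁶)/(0.0500) + (-6.97×10⁻⁶)/(0.100) + (8.23×10⁻⁶)/(1.68)] = 2.91×10⁵ V.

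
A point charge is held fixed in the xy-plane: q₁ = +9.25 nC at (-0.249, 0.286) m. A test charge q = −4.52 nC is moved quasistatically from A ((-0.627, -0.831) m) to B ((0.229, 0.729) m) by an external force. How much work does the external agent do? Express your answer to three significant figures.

-2.58×10⁻⁷ J

For quasistatic motion the external work equals the change in potential energy: W_ext = qΔV = q(V_B − V_A).
At A: distance to the source charge is 1.18 m; V_A = kq₁/r = 70.5 V.
At B: distance to the source charge is 0.652 m; V_B = kq₁/r = 128 V.
ΔV = V_B − V_A = 57.1 V.
W_ext = qΔV = (-4.52×10⁻⁹ C)(57.1 V) = -2.58×10⁻⁷ J.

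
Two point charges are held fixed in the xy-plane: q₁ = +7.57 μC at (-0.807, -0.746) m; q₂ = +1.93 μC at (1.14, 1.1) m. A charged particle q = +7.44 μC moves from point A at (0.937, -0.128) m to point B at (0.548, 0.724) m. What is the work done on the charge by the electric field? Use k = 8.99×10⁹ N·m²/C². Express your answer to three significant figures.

The work done by the electric force is W_field = −ΔU = −q(V_B − V_A) = q(V_A − V_B).
At A: distances to the source charges are 1.85 m, 1.24 m; V_A = Σ kqᵢ/rᵢ = 5.07×10⁴ V.
At B: distances to the source charges are 2.00 m, 0.701 m; V_B = Σ kqᵢ/rᵢ = 5.88×10⁴ V.
ΔV = V_B − V_A = 8060 V.
W_field = −qΔV = −(7.44×10⁻⁶ C)(8060 V) = -0.0600 J.

-0.0600 J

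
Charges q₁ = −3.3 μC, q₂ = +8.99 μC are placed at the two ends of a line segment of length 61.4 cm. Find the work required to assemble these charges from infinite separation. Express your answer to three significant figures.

-0.434 J

The work to assemble the configuration equals its total potential energy, U = Σ kqᵢqⱼ/rᵢⱼ over all pairs.
The separation is r = 0.614 m.
U = (-0.434) = -0.434 J.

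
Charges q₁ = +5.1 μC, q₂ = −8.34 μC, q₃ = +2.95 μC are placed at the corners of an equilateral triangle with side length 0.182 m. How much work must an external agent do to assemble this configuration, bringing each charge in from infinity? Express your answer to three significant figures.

-2.57 J

The assembly work is the sum of pairwise potential energies, U = Σ_{i<j} kqᵢqⱼ/rᵢⱼ.
All three pair separations equal the side length, 0.182 m.
U = (-2.10) + (0.743) + (-1.22) = -2.57 J.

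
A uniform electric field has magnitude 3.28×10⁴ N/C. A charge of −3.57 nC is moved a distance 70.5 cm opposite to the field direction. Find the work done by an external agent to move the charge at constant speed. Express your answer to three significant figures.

-8.26×10⁻⁵ J

The potential change for a displacement 70.5 cm opposite to the field direction is ΔV = +Ed = 2.31×10⁴ V.
W_ext = qΔV = -8.26×10⁻⁵ J.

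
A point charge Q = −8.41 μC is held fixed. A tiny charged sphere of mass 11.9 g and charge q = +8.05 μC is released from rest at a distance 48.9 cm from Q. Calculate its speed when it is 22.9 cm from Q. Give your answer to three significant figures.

Only the electrostatic force acts, so mechanical energy is conserved: ½mv² = U₁ − U₂ = kQq(1/r₁ − 1/r₂).
U₁ − U₂ = (8.99×10⁹ N·m²/C²)(-8.41×10⁻⁶ C)(8.05×10⁻⁶ C)(1/0.489 − 1/0.229) = 1.41 J.
v = √(2·1.41/0.0119) = 15.4 m/s.

15.4 m/s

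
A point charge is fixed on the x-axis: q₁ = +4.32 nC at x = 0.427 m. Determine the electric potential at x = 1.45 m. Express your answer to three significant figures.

The total potential is the scalar sum of each charge's contribution, V = Σ kqᵢ/rᵢ.
V = k[(4.32×10⁻⁹)/(1.02)] = 38.0 V.

38.0 V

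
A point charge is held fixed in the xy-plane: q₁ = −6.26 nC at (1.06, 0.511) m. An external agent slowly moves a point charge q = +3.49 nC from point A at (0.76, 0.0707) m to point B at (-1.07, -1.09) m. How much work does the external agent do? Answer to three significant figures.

For quasistatic motion the external work equals the change in potential energy: W_ext = qΔV = q(V_B − V_A).
At A: distance to the source charge is 0.533 m; V_A = kq₁/r = -106 V.
At B: distance to the source charge is 2.66 m; V_B = kq₁/r = -21.1 V.
ΔV = V_B − V_A = 84.5 V.
W_ext = qΔV = (3.49×10⁻⁹ C)(84.5 V) = 2.95×10⁻⁷ J.

2.95×10⁻⁷ J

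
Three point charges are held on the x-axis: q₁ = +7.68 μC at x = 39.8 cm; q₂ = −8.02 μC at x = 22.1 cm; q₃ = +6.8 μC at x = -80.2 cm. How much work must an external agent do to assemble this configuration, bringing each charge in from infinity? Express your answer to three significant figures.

The assembly work is the sum of pairwise potential energies, U = Σ_{i<j} kqᵢqⱼ/rᵢⱼ.
Pair separations: r₁₂ = 0.177 m, r₁₃ = 1.20 m, r₂₃ = 1.02 m.
U = (-3.13) + (0.391) + (-0.479) = -3.22 J.

-3.22 J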